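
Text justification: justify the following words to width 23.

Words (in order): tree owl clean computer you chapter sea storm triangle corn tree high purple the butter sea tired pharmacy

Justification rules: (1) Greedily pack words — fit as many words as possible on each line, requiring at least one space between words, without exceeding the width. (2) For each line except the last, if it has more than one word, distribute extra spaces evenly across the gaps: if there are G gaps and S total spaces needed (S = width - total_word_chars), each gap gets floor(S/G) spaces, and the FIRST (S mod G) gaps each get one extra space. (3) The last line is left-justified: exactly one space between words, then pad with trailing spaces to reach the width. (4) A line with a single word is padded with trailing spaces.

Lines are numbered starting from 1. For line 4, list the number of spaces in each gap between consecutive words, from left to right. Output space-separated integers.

Answer: 2 2 1

Derivation:
Line 1: ['tree', 'owl', 'clean', 'computer'] (min_width=23, slack=0)
Line 2: ['you', 'chapter', 'sea', 'storm'] (min_width=21, slack=2)
Line 3: ['triangle', 'corn', 'tree', 'high'] (min_width=23, slack=0)
Line 4: ['purple', 'the', 'butter', 'sea'] (min_width=21, slack=2)
Line 5: ['tired', 'pharmacy'] (min_width=14, slack=9)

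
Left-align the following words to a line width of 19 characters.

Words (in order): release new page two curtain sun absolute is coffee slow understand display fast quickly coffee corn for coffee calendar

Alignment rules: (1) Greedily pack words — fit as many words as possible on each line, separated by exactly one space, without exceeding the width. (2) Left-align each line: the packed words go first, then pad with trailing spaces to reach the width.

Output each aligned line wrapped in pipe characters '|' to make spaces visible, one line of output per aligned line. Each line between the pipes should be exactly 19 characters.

Line 1: ['release', 'new', 'page'] (min_width=16, slack=3)
Line 2: ['two', 'curtain', 'sun'] (min_width=15, slack=4)
Line 3: ['absolute', 'is', 'coffee'] (min_width=18, slack=1)
Line 4: ['slow', 'understand'] (min_width=15, slack=4)
Line 5: ['display', 'fast'] (min_width=12, slack=7)
Line 6: ['quickly', 'coffee', 'corn'] (min_width=19, slack=0)
Line 7: ['for', 'coffee', 'calendar'] (min_width=19, slack=0)

Answer: |release new page   |
|two curtain sun    |
|absolute is coffee |
|slow understand    |
|display fast       |
|quickly coffee corn|
|for coffee calendar|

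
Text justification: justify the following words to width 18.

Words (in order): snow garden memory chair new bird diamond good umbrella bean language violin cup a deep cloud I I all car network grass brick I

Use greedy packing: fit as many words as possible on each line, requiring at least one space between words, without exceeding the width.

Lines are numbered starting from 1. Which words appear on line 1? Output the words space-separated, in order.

Answer: snow garden memory

Derivation:
Line 1: ['snow', 'garden', 'memory'] (min_width=18, slack=0)
Line 2: ['chair', 'new', 'bird'] (min_width=14, slack=4)
Line 3: ['diamond', 'good'] (min_width=12, slack=6)
Line 4: ['umbrella', 'bean'] (min_width=13, slack=5)
Line 5: ['language', 'violin'] (min_width=15, slack=3)
Line 6: ['cup', 'a', 'deep', 'cloud', 'I'] (min_width=18, slack=0)
Line 7: ['I', 'all', 'car', 'network'] (min_width=17, slack=1)
Line 8: ['grass', 'brick', 'I'] (min_width=13, slack=5)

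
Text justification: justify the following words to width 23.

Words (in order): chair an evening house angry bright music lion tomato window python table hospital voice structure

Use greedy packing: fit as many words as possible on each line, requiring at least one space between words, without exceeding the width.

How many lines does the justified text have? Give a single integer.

Answer: 5

Derivation:
Line 1: ['chair', 'an', 'evening', 'house'] (min_width=22, slack=1)
Line 2: ['angry', 'bright', 'music', 'lion'] (min_width=23, slack=0)
Line 3: ['tomato', 'window', 'python'] (min_width=20, slack=3)
Line 4: ['table', 'hospital', 'voice'] (min_width=20, slack=3)
Line 5: ['structure'] (min_width=9, slack=14)
Total lines: 5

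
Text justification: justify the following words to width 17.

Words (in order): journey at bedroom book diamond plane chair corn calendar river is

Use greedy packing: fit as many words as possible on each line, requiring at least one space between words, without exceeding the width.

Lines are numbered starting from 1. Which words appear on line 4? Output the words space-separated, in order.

Answer: chair corn

Derivation:
Line 1: ['journey', 'at'] (min_width=10, slack=7)
Line 2: ['bedroom', 'book'] (min_width=12, slack=5)
Line 3: ['diamond', 'plane'] (min_width=13, slack=4)
Line 4: ['chair', 'corn'] (min_width=10, slack=7)
Line 5: ['calendar', 'river', 'is'] (min_width=17, slack=0)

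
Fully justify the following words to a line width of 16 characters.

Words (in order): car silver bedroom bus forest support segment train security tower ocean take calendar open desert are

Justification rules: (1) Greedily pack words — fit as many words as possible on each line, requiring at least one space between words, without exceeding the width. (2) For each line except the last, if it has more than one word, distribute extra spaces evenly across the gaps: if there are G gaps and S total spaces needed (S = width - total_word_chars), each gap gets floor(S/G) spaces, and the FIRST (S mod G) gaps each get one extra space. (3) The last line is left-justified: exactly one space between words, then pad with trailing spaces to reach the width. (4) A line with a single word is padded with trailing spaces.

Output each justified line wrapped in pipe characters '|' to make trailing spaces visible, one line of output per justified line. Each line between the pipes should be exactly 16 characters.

Answer: |car       silver|
|bedroom      bus|
|forest   support|
|segment    train|
|security   tower|
|ocean       take|
|calendar    open|
|desert are      |

Derivation:
Line 1: ['car', 'silver'] (min_width=10, slack=6)
Line 2: ['bedroom', 'bus'] (min_width=11, slack=5)
Line 3: ['forest', 'support'] (min_width=14, slack=2)
Line 4: ['segment', 'train'] (min_width=13, slack=3)
Line 5: ['security', 'tower'] (min_width=14, slack=2)
Line 6: ['ocean', 'take'] (min_width=10, slack=6)
Line 7: ['calendar', 'open'] (min_width=13, slack=3)
Line 8: ['desert', 'are'] (min_width=10, slack=6)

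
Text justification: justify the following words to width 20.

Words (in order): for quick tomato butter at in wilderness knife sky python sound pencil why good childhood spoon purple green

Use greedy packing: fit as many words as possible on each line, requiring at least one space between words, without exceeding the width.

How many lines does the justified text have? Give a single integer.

Line 1: ['for', 'quick', 'tomato'] (min_width=16, slack=4)
Line 2: ['butter', 'at', 'in'] (min_width=12, slack=8)
Line 3: ['wilderness', 'knife', 'sky'] (min_width=20, slack=0)
Line 4: ['python', 'sound', 'pencil'] (min_width=19, slack=1)
Line 5: ['why', 'good', 'childhood'] (min_width=18, slack=2)
Line 6: ['spoon', 'purple', 'green'] (min_width=18, slack=2)
Total lines: 6

Answer: 6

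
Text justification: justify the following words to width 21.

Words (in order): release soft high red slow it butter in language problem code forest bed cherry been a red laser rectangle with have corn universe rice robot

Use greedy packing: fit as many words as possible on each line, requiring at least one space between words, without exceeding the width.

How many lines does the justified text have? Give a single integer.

Line 1: ['release', 'soft', 'high', 'red'] (min_width=21, slack=0)
Line 2: ['slow', 'it', 'butter', 'in'] (min_width=17, slack=4)
Line 3: ['language', 'problem', 'code'] (min_width=21, slack=0)
Line 4: ['forest', 'bed', 'cherry'] (min_width=17, slack=4)
Line 5: ['been', 'a', 'red', 'laser'] (min_width=16, slack=5)
Line 6: ['rectangle', 'with', 'have'] (min_width=19, slack=2)
Line 7: ['corn', 'universe', 'rice'] (min_width=18, slack=3)
Line 8: ['robot'] (min_width=5, slack=16)
Total lines: 8

Answer: 8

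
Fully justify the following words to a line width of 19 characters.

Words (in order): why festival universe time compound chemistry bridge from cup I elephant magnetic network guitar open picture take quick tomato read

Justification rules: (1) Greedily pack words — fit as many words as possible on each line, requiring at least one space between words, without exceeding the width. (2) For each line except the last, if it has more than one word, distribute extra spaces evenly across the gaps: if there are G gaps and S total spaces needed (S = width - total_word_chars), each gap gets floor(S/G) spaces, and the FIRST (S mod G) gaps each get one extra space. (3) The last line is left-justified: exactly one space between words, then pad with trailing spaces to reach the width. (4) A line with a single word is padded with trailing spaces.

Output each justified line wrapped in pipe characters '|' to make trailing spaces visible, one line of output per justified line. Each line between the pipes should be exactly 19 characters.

Line 1: ['why', 'festival'] (min_width=12, slack=7)
Line 2: ['universe', 'time'] (min_width=13, slack=6)
Line 3: ['compound', 'chemistry'] (min_width=18, slack=1)
Line 4: ['bridge', 'from', 'cup', 'I'] (min_width=17, slack=2)
Line 5: ['elephant', 'magnetic'] (min_width=17, slack=2)
Line 6: ['network', 'guitar', 'open'] (min_width=19, slack=0)
Line 7: ['picture', 'take', 'quick'] (min_width=18, slack=1)
Line 8: ['tomato', 'read'] (min_width=11, slack=8)

Answer: |why        festival|
|universe       time|
|compound  chemistry|
|bridge  from  cup I|
|elephant   magnetic|
|network guitar open|
|picture  take quick|
|tomato read        |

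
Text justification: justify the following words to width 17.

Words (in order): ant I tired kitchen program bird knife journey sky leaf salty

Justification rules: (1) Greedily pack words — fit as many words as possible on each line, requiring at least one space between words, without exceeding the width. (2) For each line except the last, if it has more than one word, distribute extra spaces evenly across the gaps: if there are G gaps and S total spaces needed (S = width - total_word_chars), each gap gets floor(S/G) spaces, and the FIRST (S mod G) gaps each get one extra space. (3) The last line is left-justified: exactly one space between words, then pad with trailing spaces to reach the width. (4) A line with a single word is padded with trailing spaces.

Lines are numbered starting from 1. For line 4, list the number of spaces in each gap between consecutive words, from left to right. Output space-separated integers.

Answer: 2 1

Derivation:
Line 1: ['ant', 'I', 'tired'] (min_width=11, slack=6)
Line 2: ['kitchen', 'program'] (min_width=15, slack=2)
Line 3: ['bird', 'knife'] (min_width=10, slack=7)
Line 4: ['journey', 'sky', 'leaf'] (min_width=16, slack=1)
Line 5: ['salty'] (min_width=5, slack=12)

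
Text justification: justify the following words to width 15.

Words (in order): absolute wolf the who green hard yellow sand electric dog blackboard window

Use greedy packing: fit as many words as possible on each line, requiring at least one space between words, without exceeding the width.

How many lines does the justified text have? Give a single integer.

Answer: 6

Derivation:
Line 1: ['absolute', 'wolf'] (min_width=13, slack=2)
Line 2: ['the', 'who', 'green'] (min_width=13, slack=2)
Line 3: ['hard', 'yellow'] (min_width=11, slack=4)
Line 4: ['sand', 'electric'] (min_width=13, slack=2)
Line 5: ['dog', 'blackboard'] (min_width=14, slack=1)
Line 6: ['window'] (min_width=6, slack=9)
Total lines: 6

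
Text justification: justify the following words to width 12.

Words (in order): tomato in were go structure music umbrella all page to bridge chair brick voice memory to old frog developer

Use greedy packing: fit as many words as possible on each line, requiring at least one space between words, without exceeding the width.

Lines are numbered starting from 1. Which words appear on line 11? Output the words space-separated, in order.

Line 1: ['tomato', 'in'] (min_width=9, slack=3)
Line 2: ['were', 'go'] (min_width=7, slack=5)
Line 3: ['structure'] (min_width=9, slack=3)
Line 4: ['music'] (min_width=5, slack=7)
Line 5: ['umbrella', 'all'] (min_width=12, slack=0)
Line 6: ['page', 'to'] (min_width=7, slack=5)
Line 7: ['bridge', 'chair'] (min_width=12, slack=0)
Line 8: ['brick', 'voice'] (min_width=11, slack=1)
Line 9: ['memory', 'to'] (min_width=9, slack=3)
Line 10: ['old', 'frog'] (min_width=8, slack=4)
Line 11: ['developer'] (min_width=9, slack=3)

Answer: developer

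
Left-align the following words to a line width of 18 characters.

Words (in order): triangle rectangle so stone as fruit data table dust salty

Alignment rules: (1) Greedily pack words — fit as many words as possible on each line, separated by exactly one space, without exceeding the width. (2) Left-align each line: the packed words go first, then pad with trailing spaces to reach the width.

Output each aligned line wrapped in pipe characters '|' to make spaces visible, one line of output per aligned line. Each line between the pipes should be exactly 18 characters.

Answer: |triangle rectangle|
|so stone as fruit |
|data table dust   |
|salty             |

Derivation:
Line 1: ['triangle', 'rectangle'] (min_width=18, slack=0)
Line 2: ['so', 'stone', 'as', 'fruit'] (min_width=17, slack=1)
Line 3: ['data', 'table', 'dust'] (min_width=15, slack=3)
Line 4: ['salty'] (min_width=5, slack=13)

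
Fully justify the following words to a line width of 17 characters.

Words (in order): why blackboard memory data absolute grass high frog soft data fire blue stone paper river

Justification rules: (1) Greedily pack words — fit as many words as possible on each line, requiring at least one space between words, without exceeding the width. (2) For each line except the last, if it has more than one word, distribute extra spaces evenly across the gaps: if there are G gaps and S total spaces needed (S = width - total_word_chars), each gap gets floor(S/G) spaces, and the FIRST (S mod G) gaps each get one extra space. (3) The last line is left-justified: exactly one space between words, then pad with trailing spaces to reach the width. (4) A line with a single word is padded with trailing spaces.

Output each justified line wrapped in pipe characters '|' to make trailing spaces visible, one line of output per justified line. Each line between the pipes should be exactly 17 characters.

Answer: |why    blackboard|
|memory       data|
|absolute    grass|
|high   frog  soft|
|data   fire  blue|
|stone paper river|

Derivation:
Line 1: ['why', 'blackboard'] (min_width=14, slack=3)
Line 2: ['memory', 'data'] (min_width=11, slack=6)
Line 3: ['absolute', 'grass'] (min_width=14, slack=3)
Line 4: ['high', 'frog', 'soft'] (min_width=14, slack=3)
Line 5: ['data', 'fire', 'blue'] (min_width=14, slack=3)
Line 6: ['stone', 'paper', 'river'] (min_width=17, slack=0)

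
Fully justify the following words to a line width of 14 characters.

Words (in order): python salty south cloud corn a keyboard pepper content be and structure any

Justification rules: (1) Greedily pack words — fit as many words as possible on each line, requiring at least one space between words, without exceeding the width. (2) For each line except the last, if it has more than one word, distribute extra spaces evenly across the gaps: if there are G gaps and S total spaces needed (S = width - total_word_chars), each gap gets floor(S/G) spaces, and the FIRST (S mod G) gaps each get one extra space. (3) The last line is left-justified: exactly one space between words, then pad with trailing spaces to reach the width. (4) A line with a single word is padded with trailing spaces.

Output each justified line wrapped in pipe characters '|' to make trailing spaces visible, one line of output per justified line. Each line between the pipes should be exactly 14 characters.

Answer: |python   salty|
|south    cloud|
|corn         a|
|keyboard      |
|pepper content|
|be         and|
|structure any |

Derivation:
Line 1: ['python', 'salty'] (min_width=12, slack=2)
Line 2: ['south', 'cloud'] (min_width=11, slack=3)
Line 3: ['corn', 'a'] (min_width=6, slack=8)
Line 4: ['keyboard'] (min_width=8, slack=6)
Line 5: ['pepper', 'content'] (min_width=14, slack=0)
Line 6: ['be', 'and'] (min_width=6, slack=8)
Line 7: ['structure', 'any'] (min_width=13, slack=1)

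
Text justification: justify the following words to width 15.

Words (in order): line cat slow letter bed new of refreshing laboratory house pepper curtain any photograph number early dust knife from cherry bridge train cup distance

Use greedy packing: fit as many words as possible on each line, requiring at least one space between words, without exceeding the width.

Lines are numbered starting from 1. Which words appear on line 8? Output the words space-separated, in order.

Answer: number early

Derivation:
Line 1: ['line', 'cat', 'slow'] (min_width=13, slack=2)
Line 2: ['letter', 'bed', 'new'] (min_width=14, slack=1)
Line 3: ['of', 'refreshing'] (min_width=13, slack=2)
Line 4: ['laboratory'] (min_width=10, slack=5)
Line 5: ['house', 'pepper'] (min_width=12, slack=3)
Line 6: ['curtain', 'any'] (min_width=11, slack=4)
Line 7: ['photograph'] (min_width=10, slack=5)
Line 8: ['number', 'early'] (min_width=12, slack=3)
Line 9: ['dust', 'knife', 'from'] (min_width=15, slack=0)
Line 10: ['cherry', 'bridge'] (min_width=13, slack=2)
Line 11: ['train', 'cup'] (min_width=9, slack=6)
Line 12: ['distance'] (min_width=8, slack=7)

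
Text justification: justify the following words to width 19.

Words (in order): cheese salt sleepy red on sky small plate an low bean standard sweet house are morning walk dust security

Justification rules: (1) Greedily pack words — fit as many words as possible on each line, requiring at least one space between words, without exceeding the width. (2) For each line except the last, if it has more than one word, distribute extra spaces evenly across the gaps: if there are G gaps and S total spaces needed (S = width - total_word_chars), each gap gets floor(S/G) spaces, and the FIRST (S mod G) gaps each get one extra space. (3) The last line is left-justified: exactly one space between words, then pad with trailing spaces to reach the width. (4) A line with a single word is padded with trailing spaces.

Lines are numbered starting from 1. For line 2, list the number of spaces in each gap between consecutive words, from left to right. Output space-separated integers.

Line 1: ['cheese', 'salt', 'sleepy'] (min_width=18, slack=1)
Line 2: ['red', 'on', 'sky', 'small'] (min_width=16, slack=3)
Line 3: ['plate', 'an', 'low', 'bean'] (min_width=17, slack=2)
Line 4: ['standard', 'sweet'] (min_width=14, slack=5)
Line 5: ['house', 'are', 'morning'] (min_width=17, slack=2)
Line 6: ['walk', 'dust', 'security'] (min_width=18, slack=1)

Answer: 2 2 2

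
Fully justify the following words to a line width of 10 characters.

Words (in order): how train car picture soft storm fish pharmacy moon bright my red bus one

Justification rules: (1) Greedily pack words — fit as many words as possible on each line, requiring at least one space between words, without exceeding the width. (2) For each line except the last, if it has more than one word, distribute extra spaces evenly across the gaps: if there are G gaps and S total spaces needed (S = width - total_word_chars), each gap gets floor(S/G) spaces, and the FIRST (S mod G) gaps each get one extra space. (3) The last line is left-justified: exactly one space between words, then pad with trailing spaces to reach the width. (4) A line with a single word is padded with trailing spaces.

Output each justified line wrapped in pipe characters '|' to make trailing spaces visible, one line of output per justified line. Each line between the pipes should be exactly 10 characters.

Answer: |how  train|
|car       |
|picture   |
|soft storm|
|fish      |
|pharmacy  |
|moon      |
|bright  my|
|red    bus|
|one       |

Derivation:
Line 1: ['how', 'train'] (min_width=9, slack=1)
Line 2: ['car'] (min_width=3, slack=7)
Line 3: ['picture'] (min_width=7, slack=3)
Line 4: ['soft', 'storm'] (min_width=10, slack=0)
Line 5: ['fish'] (min_width=4, slack=6)
Line 6: ['pharmacy'] (min_width=8, slack=2)
Line 7: ['moon'] (min_width=4, slack=6)
Line 8: ['bright', 'my'] (min_width=9, slack=1)
Line 9: ['red', 'bus'] (min_width=7, slack=3)
Line 10: ['one'] (min_width=3, slack=7)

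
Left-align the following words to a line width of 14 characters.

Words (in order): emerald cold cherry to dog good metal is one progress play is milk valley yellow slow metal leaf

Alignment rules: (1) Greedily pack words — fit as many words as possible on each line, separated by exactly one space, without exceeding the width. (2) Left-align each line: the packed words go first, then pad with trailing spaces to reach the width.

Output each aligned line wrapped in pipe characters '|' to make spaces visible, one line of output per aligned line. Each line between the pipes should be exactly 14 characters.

Line 1: ['emerald', 'cold'] (min_width=12, slack=2)
Line 2: ['cherry', 'to', 'dog'] (min_width=13, slack=1)
Line 3: ['good', 'metal', 'is'] (min_width=13, slack=1)
Line 4: ['one', 'progress'] (min_width=12, slack=2)
Line 5: ['play', 'is', 'milk'] (min_width=12, slack=2)
Line 6: ['valley', 'yellow'] (min_width=13, slack=1)
Line 7: ['slow', 'metal'] (min_width=10, slack=4)
Line 8: ['leaf'] (min_width=4, slack=10)

Answer: |emerald cold  |
|cherry to dog |
|good metal is |
|one progress  |
|play is milk  |
|valley yellow |
|slow metal    |
|leaf          |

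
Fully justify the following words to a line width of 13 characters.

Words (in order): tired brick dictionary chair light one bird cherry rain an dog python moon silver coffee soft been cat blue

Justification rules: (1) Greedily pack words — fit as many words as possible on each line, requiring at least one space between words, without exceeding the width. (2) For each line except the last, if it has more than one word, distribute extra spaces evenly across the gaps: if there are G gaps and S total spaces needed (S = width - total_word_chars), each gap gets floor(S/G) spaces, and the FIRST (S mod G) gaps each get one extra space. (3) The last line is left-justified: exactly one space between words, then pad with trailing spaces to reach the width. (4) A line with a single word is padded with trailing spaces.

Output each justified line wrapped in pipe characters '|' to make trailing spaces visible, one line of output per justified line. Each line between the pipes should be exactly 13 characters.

Answer: |tired   brick|
|dictionary   |
|chair   light|
|one      bird|
|cherry   rain|
|an dog python|
|moon   silver|
|coffee   soft|
|been cat blue|

Derivation:
Line 1: ['tired', 'brick'] (min_width=11, slack=2)
Line 2: ['dictionary'] (min_width=10, slack=3)
Line 3: ['chair', 'light'] (min_width=11, slack=2)
Line 4: ['one', 'bird'] (min_width=8, slack=5)
Line 5: ['cherry', 'rain'] (min_width=11, slack=2)
Line 6: ['an', 'dog', 'python'] (min_width=13, slack=0)
Line 7: ['moon', 'silver'] (min_width=11, slack=2)
Line 8: ['coffee', 'soft'] (min_width=11, slack=2)
Line 9: ['been', 'cat', 'blue'] (min_width=13, slack=0)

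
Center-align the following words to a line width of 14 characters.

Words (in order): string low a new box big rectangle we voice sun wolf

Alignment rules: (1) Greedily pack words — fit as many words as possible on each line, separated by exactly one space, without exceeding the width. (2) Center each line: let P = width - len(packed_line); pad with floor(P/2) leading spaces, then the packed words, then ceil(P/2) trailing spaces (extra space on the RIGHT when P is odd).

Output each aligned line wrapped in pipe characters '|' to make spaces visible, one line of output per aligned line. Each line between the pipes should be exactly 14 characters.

Line 1: ['string', 'low', 'a'] (min_width=12, slack=2)
Line 2: ['new', 'box', 'big'] (min_width=11, slack=3)
Line 3: ['rectangle', 'we'] (min_width=12, slack=2)
Line 4: ['voice', 'sun', 'wolf'] (min_width=14, slack=0)

Answer: | string low a |
| new box big  |
| rectangle we |
|voice sun wolf|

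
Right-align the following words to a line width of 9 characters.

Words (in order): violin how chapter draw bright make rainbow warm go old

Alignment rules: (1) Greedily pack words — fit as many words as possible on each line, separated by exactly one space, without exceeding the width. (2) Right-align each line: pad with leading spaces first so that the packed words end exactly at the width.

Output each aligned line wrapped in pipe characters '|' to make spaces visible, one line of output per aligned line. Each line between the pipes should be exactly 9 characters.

Line 1: ['violin'] (min_width=6, slack=3)
Line 2: ['how'] (min_width=3, slack=6)
Line 3: ['chapter'] (min_width=7, slack=2)
Line 4: ['draw'] (min_width=4, slack=5)
Line 5: ['bright'] (min_width=6, slack=3)
Line 6: ['make'] (min_width=4, slack=5)
Line 7: ['rainbow'] (min_width=7, slack=2)
Line 8: ['warm', 'go'] (min_width=7, slack=2)
Line 9: ['old'] (min_width=3, slack=6)

Answer: |   violin|
|      how|
|  chapter|
|     draw|
|   bright|
|     make|
|  rainbow|
|  warm go|
|      old|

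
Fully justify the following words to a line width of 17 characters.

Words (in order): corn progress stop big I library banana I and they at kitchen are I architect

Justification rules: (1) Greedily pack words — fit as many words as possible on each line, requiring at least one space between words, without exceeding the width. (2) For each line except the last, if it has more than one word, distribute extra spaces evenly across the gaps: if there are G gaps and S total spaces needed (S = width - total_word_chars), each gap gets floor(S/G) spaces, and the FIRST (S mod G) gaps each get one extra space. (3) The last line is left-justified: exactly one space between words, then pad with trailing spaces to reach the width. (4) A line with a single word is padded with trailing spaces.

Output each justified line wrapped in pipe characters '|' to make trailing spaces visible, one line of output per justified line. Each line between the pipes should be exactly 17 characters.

Line 1: ['corn', 'progress'] (min_width=13, slack=4)
Line 2: ['stop', 'big', 'I'] (min_width=10, slack=7)
Line 3: ['library', 'banana', 'I'] (min_width=16, slack=1)
Line 4: ['and', 'they', 'at'] (min_width=11, slack=6)
Line 5: ['kitchen', 'are', 'I'] (min_width=13, slack=4)
Line 6: ['architect'] (min_width=9, slack=8)

Answer: |corn     progress|
|stop     big    I|
|library  banana I|
|and    they    at|
|kitchen   are   I|
|architect        |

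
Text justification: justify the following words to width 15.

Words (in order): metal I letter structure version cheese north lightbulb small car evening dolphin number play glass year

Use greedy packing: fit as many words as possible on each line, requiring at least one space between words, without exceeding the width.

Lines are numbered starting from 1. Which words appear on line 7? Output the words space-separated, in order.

Answer: number play

Derivation:
Line 1: ['metal', 'I', 'letter'] (min_width=14, slack=1)
Line 2: ['structure'] (min_width=9, slack=6)
Line 3: ['version', 'cheese'] (min_width=14, slack=1)
Line 4: ['north', 'lightbulb'] (min_width=15, slack=0)
Line 5: ['small', 'car'] (min_width=9, slack=6)
Line 6: ['evening', 'dolphin'] (min_width=15, slack=0)
Line 7: ['number', 'play'] (min_width=11, slack=4)
Line 8: ['glass', 'year'] (min_width=10, slack=5)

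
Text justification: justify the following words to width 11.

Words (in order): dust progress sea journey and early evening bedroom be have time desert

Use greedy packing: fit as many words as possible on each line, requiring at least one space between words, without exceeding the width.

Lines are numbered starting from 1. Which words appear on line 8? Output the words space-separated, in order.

Line 1: ['dust'] (min_width=4, slack=7)
Line 2: ['progress'] (min_width=8, slack=3)
Line 3: ['sea', 'journey'] (min_width=11, slack=0)
Line 4: ['and', 'early'] (min_width=9, slack=2)
Line 5: ['evening'] (min_width=7, slack=4)
Line 6: ['bedroom', 'be'] (min_width=10, slack=1)
Line 7: ['have', 'time'] (min_width=9, slack=2)
Line 8: ['desert'] (min_width=6, slack=5)

Answer: desert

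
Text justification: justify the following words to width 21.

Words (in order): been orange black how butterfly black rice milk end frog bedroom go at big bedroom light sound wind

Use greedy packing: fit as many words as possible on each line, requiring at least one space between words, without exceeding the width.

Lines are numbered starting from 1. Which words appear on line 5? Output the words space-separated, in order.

Answer: light sound wind

Derivation:
Line 1: ['been', 'orange', 'black', 'how'] (min_width=21, slack=0)
Line 2: ['butterfly', 'black', 'rice'] (min_width=20, slack=1)
Line 3: ['milk', 'end', 'frog', 'bedroom'] (min_width=21, slack=0)
Line 4: ['go', 'at', 'big', 'bedroom'] (min_width=17, slack=4)
Line 5: ['light', 'sound', 'wind'] (min_width=16, slack=5)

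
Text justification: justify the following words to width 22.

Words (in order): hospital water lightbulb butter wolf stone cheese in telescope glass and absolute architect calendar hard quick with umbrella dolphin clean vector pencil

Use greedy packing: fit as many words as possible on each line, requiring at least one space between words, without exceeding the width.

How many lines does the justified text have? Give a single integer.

Answer: 8

Derivation:
Line 1: ['hospital', 'water'] (min_width=14, slack=8)
Line 2: ['lightbulb', 'butter', 'wolf'] (min_width=21, slack=1)
Line 3: ['stone', 'cheese', 'in'] (min_width=15, slack=7)
Line 4: ['telescope', 'glass', 'and'] (min_width=19, slack=3)
Line 5: ['absolute', 'architect'] (min_width=18, slack=4)
Line 6: ['calendar', 'hard', 'quick'] (min_width=19, slack=3)
Line 7: ['with', 'umbrella', 'dolphin'] (min_width=21, slack=1)
Line 8: ['clean', 'vector', 'pencil'] (min_width=19, slack=3)
Total lines: 8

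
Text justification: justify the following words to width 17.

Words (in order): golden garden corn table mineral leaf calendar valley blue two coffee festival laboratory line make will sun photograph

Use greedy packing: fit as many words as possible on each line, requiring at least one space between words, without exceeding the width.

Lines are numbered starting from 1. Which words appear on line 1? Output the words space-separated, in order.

Line 1: ['golden', 'garden'] (min_width=13, slack=4)
Line 2: ['corn', 'table'] (min_width=10, slack=7)
Line 3: ['mineral', 'leaf'] (min_width=12, slack=5)
Line 4: ['calendar', 'valley'] (min_width=15, slack=2)
Line 5: ['blue', 'two', 'coffee'] (min_width=15, slack=2)
Line 6: ['festival'] (min_width=8, slack=9)
Line 7: ['laboratory', 'line'] (min_width=15, slack=2)
Line 8: ['make', 'will', 'sun'] (min_width=13, slack=4)
Line 9: ['photograph'] (min_width=10, slack=7)

Answer: golden garden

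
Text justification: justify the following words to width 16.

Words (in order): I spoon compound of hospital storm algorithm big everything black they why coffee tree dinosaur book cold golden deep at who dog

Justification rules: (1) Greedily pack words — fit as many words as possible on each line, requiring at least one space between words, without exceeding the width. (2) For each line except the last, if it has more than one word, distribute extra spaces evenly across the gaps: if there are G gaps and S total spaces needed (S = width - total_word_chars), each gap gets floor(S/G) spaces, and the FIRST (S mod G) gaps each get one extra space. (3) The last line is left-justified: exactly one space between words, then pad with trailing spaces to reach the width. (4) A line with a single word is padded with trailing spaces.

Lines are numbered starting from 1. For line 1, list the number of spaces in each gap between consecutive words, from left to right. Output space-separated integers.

Line 1: ['I', 'spoon', 'compound'] (min_width=16, slack=0)
Line 2: ['of', 'hospital'] (min_width=11, slack=5)
Line 3: ['storm', 'algorithm'] (min_width=15, slack=1)
Line 4: ['big', 'everything'] (min_width=14, slack=2)
Line 5: ['black', 'they', 'why'] (min_width=14, slack=2)
Line 6: ['coffee', 'tree'] (min_width=11, slack=5)
Line 7: ['dinosaur', 'book'] (min_width=13, slack=3)
Line 8: ['cold', 'golden', 'deep'] (min_width=16, slack=0)
Line 9: ['at', 'who', 'dog'] (min_width=10, slack=6)

Answer: 1 1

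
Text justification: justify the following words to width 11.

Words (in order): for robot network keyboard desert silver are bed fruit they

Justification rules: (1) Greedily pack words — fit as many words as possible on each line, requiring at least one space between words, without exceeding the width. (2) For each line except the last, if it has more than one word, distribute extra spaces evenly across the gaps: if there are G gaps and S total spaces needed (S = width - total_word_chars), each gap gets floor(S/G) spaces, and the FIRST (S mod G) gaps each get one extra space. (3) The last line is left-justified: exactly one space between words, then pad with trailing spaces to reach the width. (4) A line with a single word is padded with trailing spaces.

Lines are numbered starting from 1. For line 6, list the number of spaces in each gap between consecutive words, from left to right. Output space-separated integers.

Line 1: ['for', 'robot'] (min_width=9, slack=2)
Line 2: ['network'] (min_width=7, slack=4)
Line 3: ['keyboard'] (min_width=8, slack=3)
Line 4: ['desert'] (min_width=6, slack=5)
Line 5: ['silver', 'are'] (min_width=10, slack=1)
Line 6: ['bed', 'fruit'] (min_width=9, slack=2)
Line 7: ['they'] (min_width=4, slack=7)

Answer: 3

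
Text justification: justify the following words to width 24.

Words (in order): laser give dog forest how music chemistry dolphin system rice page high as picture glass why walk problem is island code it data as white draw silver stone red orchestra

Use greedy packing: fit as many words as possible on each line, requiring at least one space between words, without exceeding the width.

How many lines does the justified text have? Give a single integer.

Answer: 8

Derivation:
Line 1: ['laser', 'give', 'dog', 'forest'] (min_width=21, slack=3)
Line 2: ['how', 'music', 'chemistry'] (min_width=19, slack=5)
Line 3: ['dolphin', 'system', 'rice', 'page'] (min_width=24, slack=0)
Line 4: ['high', 'as', 'picture', 'glass'] (min_width=21, slack=3)
Line 5: ['why', 'walk', 'problem', 'is'] (min_width=19, slack=5)
Line 6: ['island', 'code', 'it', 'data', 'as'] (min_width=22, slack=2)
Line 7: ['white', 'draw', 'silver', 'stone'] (min_width=23, slack=1)
Line 8: ['red', 'orchestra'] (min_width=13, slack=11)
Total lines: 8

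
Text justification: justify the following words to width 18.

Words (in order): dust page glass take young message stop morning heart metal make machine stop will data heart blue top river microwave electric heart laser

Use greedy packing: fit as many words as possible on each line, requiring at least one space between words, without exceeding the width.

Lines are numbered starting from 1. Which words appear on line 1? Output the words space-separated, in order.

Line 1: ['dust', 'page', 'glass'] (min_width=15, slack=3)
Line 2: ['take', 'young', 'message'] (min_width=18, slack=0)
Line 3: ['stop', 'morning', 'heart'] (min_width=18, slack=0)
Line 4: ['metal', 'make', 'machine'] (min_width=18, slack=0)
Line 5: ['stop', 'will', 'data'] (min_width=14, slack=4)
Line 6: ['heart', 'blue', 'top'] (min_width=14, slack=4)
Line 7: ['river', 'microwave'] (min_width=15, slack=3)
Line 8: ['electric', 'heart'] (min_width=14, slack=4)
Line 9: ['laser'] (min_width=5, slack=13)

Answer: dust page glass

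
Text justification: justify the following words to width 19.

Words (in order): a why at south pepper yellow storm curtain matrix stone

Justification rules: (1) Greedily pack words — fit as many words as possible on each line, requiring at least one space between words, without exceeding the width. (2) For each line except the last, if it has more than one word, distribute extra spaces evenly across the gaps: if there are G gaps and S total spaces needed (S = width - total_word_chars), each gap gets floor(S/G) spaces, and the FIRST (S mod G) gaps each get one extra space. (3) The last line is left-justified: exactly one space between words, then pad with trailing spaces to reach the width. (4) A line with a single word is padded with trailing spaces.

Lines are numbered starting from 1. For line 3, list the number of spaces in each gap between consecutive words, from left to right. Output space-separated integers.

Line 1: ['a', 'why', 'at', 'south'] (min_width=14, slack=5)
Line 2: ['pepper', 'yellow', 'storm'] (min_width=19, slack=0)
Line 3: ['curtain', 'matrix'] (min_width=14, slack=5)
Line 4: ['stone'] (min_width=5, slack=14)

Answer: 6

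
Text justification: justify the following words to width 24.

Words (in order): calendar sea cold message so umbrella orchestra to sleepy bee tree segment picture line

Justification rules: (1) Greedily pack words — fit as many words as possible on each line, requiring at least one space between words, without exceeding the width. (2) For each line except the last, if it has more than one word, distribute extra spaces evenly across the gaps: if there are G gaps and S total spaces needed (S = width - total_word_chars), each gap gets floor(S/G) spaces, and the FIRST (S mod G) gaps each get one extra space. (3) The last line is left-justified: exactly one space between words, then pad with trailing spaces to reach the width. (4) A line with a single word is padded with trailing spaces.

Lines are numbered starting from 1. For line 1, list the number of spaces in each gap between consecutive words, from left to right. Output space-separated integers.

Line 1: ['calendar', 'sea', 'cold'] (min_width=17, slack=7)
Line 2: ['message', 'so', 'umbrella'] (min_width=19, slack=5)
Line 3: ['orchestra', 'to', 'sleepy', 'bee'] (min_width=23, slack=1)
Line 4: ['tree', 'segment', 'picture'] (min_width=20, slack=4)
Line 5: ['line'] (min_width=4, slack=20)

Answer: 5 4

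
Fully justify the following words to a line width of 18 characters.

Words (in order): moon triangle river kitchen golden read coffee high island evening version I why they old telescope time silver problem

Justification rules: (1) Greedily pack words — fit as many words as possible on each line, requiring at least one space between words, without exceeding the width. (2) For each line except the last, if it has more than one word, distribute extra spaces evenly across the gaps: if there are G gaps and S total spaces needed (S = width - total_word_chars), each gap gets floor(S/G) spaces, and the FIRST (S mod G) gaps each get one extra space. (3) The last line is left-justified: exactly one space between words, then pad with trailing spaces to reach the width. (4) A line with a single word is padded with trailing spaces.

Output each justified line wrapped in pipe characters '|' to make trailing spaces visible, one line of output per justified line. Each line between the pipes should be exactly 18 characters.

Answer: |moon      triangle|
|river      kitchen|
|golden read coffee|
|high        island|
|evening  version I|
|why    they    old|
|telescope     time|
|silver problem    |

Derivation:
Line 1: ['moon', 'triangle'] (min_width=13, slack=5)
Line 2: ['river', 'kitchen'] (min_width=13, slack=5)
Line 3: ['golden', 'read', 'coffee'] (min_width=18, slack=0)
Line 4: ['high', 'island'] (min_width=11, slack=7)
Line 5: ['evening', 'version', 'I'] (min_width=17, slack=1)
Line 6: ['why', 'they', 'old'] (min_width=12, slack=6)
Line 7: ['telescope', 'time'] (min_width=14, slack=4)
Line 8: ['silver', 'problem'] (min_width=14, slack=4)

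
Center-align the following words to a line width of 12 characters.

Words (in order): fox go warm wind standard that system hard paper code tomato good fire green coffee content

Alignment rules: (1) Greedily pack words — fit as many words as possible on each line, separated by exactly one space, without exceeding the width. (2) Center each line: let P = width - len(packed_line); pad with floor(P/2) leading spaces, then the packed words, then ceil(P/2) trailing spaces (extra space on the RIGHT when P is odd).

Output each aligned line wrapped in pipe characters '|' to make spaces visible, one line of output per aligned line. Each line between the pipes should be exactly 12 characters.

Answer: |fox go warm |
|    wind    |
|  standard  |
|that system |
| hard paper |
|code tomato |
| good fire  |
|green coffee|
|  content   |

Derivation:
Line 1: ['fox', 'go', 'warm'] (min_width=11, slack=1)
Line 2: ['wind'] (min_width=4, slack=8)
Line 3: ['standard'] (min_width=8, slack=4)
Line 4: ['that', 'system'] (min_width=11, slack=1)
Line 5: ['hard', 'paper'] (min_width=10, slack=2)
Line 6: ['code', 'tomato'] (min_width=11, slack=1)
Line 7: ['good', 'fire'] (min_width=9, slack=3)
Line 8: ['green', 'coffee'] (min_width=12, slack=0)
Line 9: ['content'] (min_width=7, slack=5)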